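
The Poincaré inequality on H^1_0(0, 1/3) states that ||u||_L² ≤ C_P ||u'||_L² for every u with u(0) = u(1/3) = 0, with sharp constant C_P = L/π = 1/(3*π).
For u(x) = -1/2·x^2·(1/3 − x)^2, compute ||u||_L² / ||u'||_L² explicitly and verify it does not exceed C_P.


||u||_L² / ||u'||_L² = sqrt(3)/18 < C_P = 1/(3*π).

u(x) = -1/2·x^2·(1/3 − x)^2, so u'(x) = x*(-2*x^2 + x - 1/9).
u(x) = -1/2·x^2·(1/3 − x)^2 vanishes at x = 0 and x = 1/3, so u ∈ H^1_0(0, 1/3). Differentiate via the product rule and integrate the resulting polynomials term by term.
  ∫_0^1/3 u² dx = ∫_0^1/3 (x^8/4 - x^7/3 + x^6/6 - x^5/27 + x^4/324) dx. Term by term:
    ∫_0^1/3 x^8/4 dx = 1/708588;  ∫_0^1/3 -x^7/3 dx = -1/157464;  ∫_0^1/3 x^6/6 dx = 1/91854;
    ∫_0^1/3 -x^5/27 dx = -1/118098;  ∫_0^1/3 x^4/324 dx = 1/393660.
  Sum: 1/708588 − 1/157464 + 1/91854 − 1/118098 + 1/393660 = 1/49601160.
  ∫_0^1/3 (u')² dx = ∫_0^1/3 (4*x^6 - 4*x^5 + 13*x^4/9 - 2*x^3/9 + x^2/81) dx. Term by term:
    ∫_0^1/3 4*x^6 dx = 4/15309;  ∫_0^1/3 -4*x^5 dx = -2/2187;  ∫_0^1/3 13*x^4/9 dx = 13/10935;
    ∫_0^1/3 -2*x^3/9 dx = -1/1458;  ∫_0^1/3 x^2/81 dx = 1/6561.
  Sum: 4/15309 − 2/2187 + 13/10935 − 1/1458 + 1/6561 = 1/459270.
∫_0^1/3 u² dx = 1/49601160, so ||u||_L² = sqrt(210)/102060.
∫_0^1/3 (u')² dx = 1/459270, so ||u'||_L² = sqrt(70)/5670.
Ratio ||u||_L² / ||u'||_L² = sqrt(3)/18.
Sharp Poincaré constant on H^1_0(0, 1/3) is C_P = L/π = 1/(3*π), achieved by sin(3*π·x).
A polynomial bump cannot attain the sharp Poincaré constant (only the first sine eigenfunction does), so the ratio is strictly less than C_P, consistent with ||u||_L² ≤ C_P ||u'||_L².


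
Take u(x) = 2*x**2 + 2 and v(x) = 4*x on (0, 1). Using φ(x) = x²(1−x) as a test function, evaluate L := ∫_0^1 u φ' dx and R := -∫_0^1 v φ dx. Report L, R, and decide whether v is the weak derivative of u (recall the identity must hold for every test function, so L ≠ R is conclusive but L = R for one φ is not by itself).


LHS = -1/5, RHS = -1/5. Yes, v = u' weakly.

u(x) = 2*x**2 + 2, classical derivative u'(x) = 4*x.
φ(x) = x²(1−x), so φ'(x) = x*(2 - 3*x).
Note φ(0) = φ(1) = 0, so the boundary term u·φ vanishes.
LHS = ∫_0^1 u(x) φ'(x) dx = ∫_0^1 (-6*x^4 + 4*x^3 - 6*x^2 + 4*x) dx. Term by term:
  ∫_0^1 -6*x^4 dx = -6/5;  ∫_0^1 4*x^3 dx = 1;  ∫_0^1 -6*x^2 dx = -2;
  ∫_0^1 4*x dx = 2.
Sum: -6/5 + 1 − 2 + 2 = -1/5.
So LHS = -1/5.
∫_0^1 v(x) φ(x) dx = ∫_0^1 (-4*x^4 + 4*x^3) dx. Term by term:
  ∫_0^1 -4*x^4 dx = -4/5;  ∫_0^1 4*x^3 dx = 1.
Sum: -4/5 + 1 = 1/5.
So RHS = -∫_0^1 v(x) φ(x) dx = -1/5.
LHS = RHS, so the identity holds for this test φ.
Moreover u is smooth here and v(x) = u'(x) = 4*x pointwise, so the identity holds for every test function. Hence v is the weak derivative of u.


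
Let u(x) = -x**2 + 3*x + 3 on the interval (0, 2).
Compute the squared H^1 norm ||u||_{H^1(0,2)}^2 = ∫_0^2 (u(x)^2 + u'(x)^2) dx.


||u||_{H^1}^2 = 736/15

The H^1 norm (squared) on an interval (0, L) is
  ||u||_{H^1}^2 = ∫_0^L u(x)^2 dx + ∫_0^L u'(x)^2 dx.
Compute u'(x) = 3 - 2*x.
Then u(x)^2 = x**4 - 6*x**3 + 3*x**2 + 18*x + 9 and u'(x)^2 = 4*x**2 - 12*x + 9.
Integrate each monomial from 0 to 2 using ∫_0^2 c·x^n dx = c·2^(n+1)/(n+1):
  ∫_0^2 u(x)^2 dx = ∫_0^2 (x^4 - 6*x^3 + 3*x^2 + 18*x + 9) dx. Term by term:
    ∫_0^2 x^4 dx = 32/5;  ∫_0^2 -6*x^3 dx = -24;  ∫_0^2 3*x^2 dx = 8;
    ∫_0^2 18*x dx = 36;  ∫_0^2 9 dx = 18.
  Sum: 32/5 − 24 + 8 + 36 + 18 = 222/5.
  ∫_0^2 u'(x)^2 dx = ∫_0^2 (4*x^2 - 12*x + 9) dx. Term by term:
    ∫_0^2 4*x^2 dx = 32/3;  ∫_0^2 -12*x dx = -24;  ∫_0^2 9 dx = 18.
  Sum: 32/3 − 24 + 18 = 14/3.
Adding: ||u||_{H^1}^2 = 222/5 + 14/3 = 736/15.


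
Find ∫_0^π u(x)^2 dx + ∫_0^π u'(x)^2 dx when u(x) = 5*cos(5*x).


||u||_{H^1(0,π)}^2 = 325*π

u'(x) = -25*sin(5*x).
Expand u² and (u')² and integrate term by term on (0, π), using: for integers n ≥ 1, ∫_0^π sin²(nx) dx = ∫_0^π cos²(nx) dx = π/2; for n ≠ n', ∫_0^π sin(nx)sin(n'x) dx = ∫_0^π cos(nx)cos(n'x) dx = 0; and by product-to-sum, ∫_0^π sin(nx)cos(n'x) dx = ½∫_0^π [sin((n+n')x) + sin((n−n')x)] dx, which is 0 when n+n' is even and 2n/(n²−n'²) when n+n' is odd (it need not vanish on (0, π)).
  u² squared terms: (5)²·∫cos(5x)² dx = 25·π/2 = 25*π/2.
  So ∫_0^π u² dx = 25*π/2.
  (u')² squared terms: (-25)²·∫sin(5x)² dx = 625·π/2 = 625*π/2.
  So ∫_0^π (u')² dx = 625*π/2.
||u||_{H^1}^2 = (25*π/2) + (625*π/2) = 325*π.


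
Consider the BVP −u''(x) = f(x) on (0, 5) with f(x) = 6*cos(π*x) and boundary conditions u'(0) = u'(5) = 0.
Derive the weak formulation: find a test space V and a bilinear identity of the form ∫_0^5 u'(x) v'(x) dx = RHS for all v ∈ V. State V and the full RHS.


V = H^1(0, 5) (no boundary constraint on v; u is determined up to an additive constant); weak form: ∫_0^5 u'v' dx = ∫_0^5 (6*cos(π*x)) v dx for all v ∈ V.

Multiply both sides by a test function v and integrate from 0 to 5:
  ∫_0^5 −u''(x) v(x) dx = ∫_0^5 f(x) v(x) dx.
Integrate the LHS by parts once:
  ∫_0^5 −u'' v dx = −[u'(x) v(x)]_0^5 + ∫_0^5 u'(x) v'(x) dx.
Thus ∫_0^5 u'(x) v'(x) dx = ∫_0^5 f(x) v(x) dx + [u'(x) v(x)]_0^5.
Choose V so that boundary terms are either known or forced to vanish.
u has homogeneous Neumann: u'(0) = u'(5) = 0. So [u' v]_0^5 = 0·v(5) − 0·v(0) = 0 for any v; take V = H^1(0, 5).
Weak formulation: find u (satisfying any essential BC) such that ∫_0^5 u'(x) v'(x) dx = ∫_0^5 f v dx for all v ∈ V (homogeneous Neumann, so boundary terms vanish).
Substituting f(x) = 6*cos(π*x), the right-hand side is ∫_0^5 (6*cos(π*x)) v dx.
Compatibility check (pure Neumann): taking v ≡ 1 ∈ V gives 0 = ∫_0^5 f dx + (0) − (0), i.e. ∫_0^5 f dx must equal u'(0) − u'(5) = 0. Indeed ∫_0^5 (6*cos(π*x)) dx = 0, so the data are compatible. The solution is then unique only up to an additive constant (fix it e.g. by requiring ∫_0^5 u dx = 0).


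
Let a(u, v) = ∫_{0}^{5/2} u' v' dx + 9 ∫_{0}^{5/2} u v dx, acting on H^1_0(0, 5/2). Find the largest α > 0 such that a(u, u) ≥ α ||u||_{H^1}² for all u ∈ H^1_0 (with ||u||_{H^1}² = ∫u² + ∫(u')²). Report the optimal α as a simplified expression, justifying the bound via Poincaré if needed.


α = 1

Coercivity of a(·,·) on H^1_0(0, 5/2) means a(u, u) ≥ α ||u||_{H^1}² for every u ∈ H^1_0.
The interval has length L = 5/2, and Poincaré/coercivity depend only on L. Here a(u, u) = ∫(u')² + (9)·∫u².
Here c = 9 ≥ 1, so a(u,u) = ∫(u')² + c∫u² ≥ ∫(u')² + ∫u² = ||u||_{H^1}², i.e. α = 1 works. No larger α is possible: a(u,u) ≥ α||u||_{H^1}² means (1−α)∫(u')² ≥ (α−c)∫u², and for the modes u_n = sin(nπ(x−x₀)/L) (x₀ the left endpoint) one has ∫u_n²/∫(u_n')² = (L/(nπ))² → 0, so a(u_n,u_n)/||u_n||_{H^1}² → 1. Hence the optimal constant is α = 1.
Therefore α = 1.


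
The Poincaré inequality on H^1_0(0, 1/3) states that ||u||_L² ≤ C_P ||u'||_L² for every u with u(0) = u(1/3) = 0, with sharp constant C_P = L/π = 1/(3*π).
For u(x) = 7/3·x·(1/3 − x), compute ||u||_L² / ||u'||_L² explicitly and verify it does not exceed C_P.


||u||_L² / ||u'||_L² = sqrt(10)/30 < C_P = 1/(3*π).

u(x) = 7/3·x·(1/3 − x), so u'(x) = 7/9 - 14*x/3.
u(x) = 7/3·x·(1/3 − x) vanishes at x = 0 and x = 1/3, so u ∈ H^1_0(0, 1/3). Differentiate via the product rule and integrate the resulting polynomials term by term.
  ∫_0^1/3 u² dx = ∫_0^1/3 (49*x^4/9 - 98*x^3/27 + 49*x^2/81) dx. Term by term:
    ∫_0^1/3 49*x^4/9 dx = 49/10935;  ∫_0^1/3 -98*x^3/27 dx = -49/4374;  ∫_0^1/3 49*x^2/81 dx = 49/6561.
  Sum: 49/10935 − 49/4374 + 49/6561 = 49/65610.
  ∫_0^1/3 (u')² dx = ∫_0^1/3 (196*x^2/9 - 196*x/27 + 49/81) dx. Term by term:
    ∫_0^1/3 196*x^2/9 dx = 196/729;  ∫_0^1/3 -196*x/27 dx = -98/243;  ∫_0^1/3 49/81 dx = 49/243.
  Sum: 196/729 − 98/243 + 49/243 = 49/729.
∫_0^1/3 u² dx = 49/65610, so ||u||_L² = 7*sqrt(10)/810.
∫_0^1/3 (u')² dx = 49/729, so ||u'||_L² = 7/27.
Ratio ||u||_L² / ||u'||_L² = sqrt(10)/30.
Sharp Poincaré constant on H^1_0(0, 1/3) is C_P = L/π = 1/(3*π), achieved by sin(3*π·x).
A polynomial bump cannot attain the sharp Poincaré constant (only the first sine eigenfunction does), so the ratio is strictly less than C_P, consistent with ||u||_L² ≤ C_P ||u'||_L².


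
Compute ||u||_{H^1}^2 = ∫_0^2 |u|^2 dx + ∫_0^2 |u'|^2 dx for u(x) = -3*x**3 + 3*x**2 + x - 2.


||u||_{H^1}^2 = 20458/105

The H^1 norm (squared) on an interval (0, L) is
  ||u||_{H^1}^2 = ∫_0^L u(x)^2 dx + ∫_0^L u'(x)^2 dx.
Compute u'(x) = -9*x**2 + 6*x + 1.
Then u(x)^2 = 9*x**6 - 18*x**5 + 3*x**4 + 18*x**3 - 11*x**2 - 4*x + 4 and u'(x)^2 = 81*x**4 - 108*x**3 + 18*x**2 + 12*x + 1.
Integrate each monomial from 0 to 2 using ∫_0^2 c·x^n dx = c·2^(n+1)/(n+1):
  ∫_0^2 u(x)^2 dx = ∫_0^2 (9*x^6 - 18*x^5 + 3*x^4 + 18*x^3 - 11*x^2 - 4*x + 4) dx. Term by term:
    ∫_0^2 9*x^6 dx = 1152/7;  ∫_0^2 -18*x^5 dx = -192;  ∫_0^2 3*x^4 dx = 96/5;
    ∫_0^2 18*x^3 dx = 72;  ∫_0^2 -11*x^2 dx = -88/3;  ∫_0^2 -4*x dx = -8;
    ∫_0^2 4 dx = 8.
  Sum: 1152/7 − 192 + 96/5 + 72 − 88/3 − 8 + 8 = 3616/105.
  ∫_0^2 u'(x)^2 dx = ∫_0^2 (81*x^4 - 108*x^3 + 18*x^2 + 12*x + 1) dx. Term by term:
    ∫_0^2 81*x^4 dx = 2592/5;  ∫_0^2 -108*x^3 dx = -432;  ∫_0^2 18*x^2 dx = 48;
    ∫_0^2 12*x dx = 24;  ∫_0^2 1 dx = 2.
  Sum: 2592/5 − 432 + 48 + 24 + 2 = 802/5.
Adding: ||u||_{H^1}^2 = 3616/105 + 802/5 = 20458/105.


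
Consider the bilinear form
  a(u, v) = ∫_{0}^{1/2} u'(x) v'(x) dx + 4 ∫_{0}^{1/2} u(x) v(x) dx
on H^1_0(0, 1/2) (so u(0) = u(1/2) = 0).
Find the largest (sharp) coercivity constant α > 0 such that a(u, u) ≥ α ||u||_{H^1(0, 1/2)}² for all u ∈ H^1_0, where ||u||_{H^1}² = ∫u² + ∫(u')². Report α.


α = 1

Coercivity of a(·,·) on H^1_0(0, 1/2) means a(u, u) ≥ α ||u||_{H^1}² for every u ∈ H^1_0.
The interval has length L = 1/2, and Poincaré/coercivity depend only on L. Here a(u, u) = ∫(u')² + (4)·∫u².
Here c = 4 ≥ 1, so a(u,u) = ∫(u')² + c∫u² ≥ ∫(u')² + ∫u² = ||u||_{H^1}², i.e. α = 1 works. No larger α is possible: a(u,u) ≥ α||u||_{H^1}² means (1−α)∫(u')² ≥ (α−c)∫u², and for the modes u_n = sin(nπ(x−x₀)/L) (x₀ the left endpoint) one has ∫u_n²/∫(u_n')² = (L/(nπ))² → 0, so a(u_n,u_n)/||u_n||_{H^1}² → 1. Hence the optimal constant is α = 1.
Therefore α = 1.


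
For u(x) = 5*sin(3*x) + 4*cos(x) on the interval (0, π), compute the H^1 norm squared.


||u||_{H^1(0,π)}^2 = 141*π

u'(x) = -4*sin(x) + 15*cos(3*x).
Expand u² and (u')² and integrate term by term on (0, π), using: for integers n ≥ 1, ∫_0^π sin²(nx) dx = ∫_0^π cos²(nx) dx = π/2; for n ≠ n', ∫_0^π sin(nx)sin(n'x) dx = ∫_0^π cos(nx)cos(n'x) dx = 0; and by product-to-sum, ∫_0^π sin(nx)cos(n'x) dx = ½∫_0^π [sin((n+n')x) + sin((n−n')x)] dx, which is 0 when n+n' is even and 2n/(n²−n'²) when n+n' is odd (it need not vanish on (0, π)).
  u² squared terms: (4)²·∫cos(x)² dx = 16·π/2 = 8*π;  (5)²·∫sin(3x)² dx = 25·π/2 = 25*π/2.
  u² cross terms: 2·(4)·(5)·∫cos(x)·sin(3x) dx = 40·(0) = 0.
  So ∫_0^π u² dx = 8*π + 25*π/2 + 0 = 41*π/2.
  (u')² squared terms: (-4)²·∫sin(x)² dx = 16·π/2 = 8*π;  (15)²·∫cos(3x)² dx = 225·π/2 = 225*π/2.
  (u')² cross terms: 2·(-4)·(15)·∫sin(x)·cos(3x) dx = -120·(0) = 0.
  So ∫_0^π (u')² dx = 8*π + 225*π/2 + 0 = 241*π/2.
||u||_{H^1}^2 = (41*π/2) + (241*π/2) = 141*π.


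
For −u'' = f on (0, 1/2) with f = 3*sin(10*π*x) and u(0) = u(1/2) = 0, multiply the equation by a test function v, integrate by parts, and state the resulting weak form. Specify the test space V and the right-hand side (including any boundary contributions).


V = H^1_0(0, 1/2) (so v(0) = v(1/2) = 0); weak form: ∫_0^1/2 u'v' dx = ∫_0^1/2 (3*sin(10*π*x)) v dx for all v ∈ V.

Multiply both sides by a test function v and integrate from 0 to 1/2:
  ∫_0^1/2 −u''(x) v(x) dx = ∫_0^1/2 f(x) v(x) dx.
Integrate the LHS by parts once:
  ∫_0^1/2 −u'' v dx = −[u'(x) v(x)]_0^1/2 + ∫_0^1/2 u'(x) v'(x) dx.
Thus ∫_0^1/2 u'(x) v'(x) dx = ∫_0^1/2 f(x) v(x) dx + [u'(x) v(x)]_0^1/2.
Choose V so that boundary terms are either known or forced to vanish.
u is Dirichlet: u(0) = u(1/2) = 0. Let V = H^1_0(0, 1/2); then v(0) = v(1/2) = 0, and [u' v]_0^1/2 = 0.
Weak formulation: find u (satisfying any essential BC) such that ∫_0^1/2 u'(x) v'(x) dx = ∫_0^1/2 f v dx for all v ∈ V.
Substituting f(x) = 3*sin(10*π*x), the right-hand side is ∫_0^1/2 (3*sin(10*π*x)) v dx.


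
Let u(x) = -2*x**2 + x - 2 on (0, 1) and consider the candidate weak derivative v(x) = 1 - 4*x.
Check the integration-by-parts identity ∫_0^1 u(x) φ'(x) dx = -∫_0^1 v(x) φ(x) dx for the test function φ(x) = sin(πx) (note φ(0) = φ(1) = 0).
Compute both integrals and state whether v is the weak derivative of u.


LHS = 2/π, RHS = 2/π. Yes, v = u' weakly.

u(x) = -2*x**2 + x - 2, classical derivative u'(x) = 1 - 4*x.
φ(x) = sin(πx), so φ'(x) = π*cos(π*x).
Note φ(0) = φ(1) = 0, so the boundary term u·φ vanishes.
LHS = ∫_0^1 u(x) φ'(x) dx = ∫_0^1 (-2*π*x^2*cos(π*x) + π*x*cos(π*x) - 2*π*cos(π*x)) dx. Term by term:
  ∫_0^1 -2*π*cos(π*x) dx = 0;  ∫_0^1 π*x*cos(π*x) dx = -2/π;  ∫_0^1 -2*π*x^2*cos(π*x) dx = 4/π.
Sum: 0 − 2/π + 4/π = 2/π.
So LHS = 2/π.
∫_0^1 v(x) φ(x) dx = ∫_0^1 (-4*x*sin(π*x) + sin(π*x)) dx. Term by term:
  ∫_0^1 -4*x*sin(π*x) dx = -4/π;  ∫_0^1 sin(π*x) dx = 2/π.
Sum: -4/π + 2/π = -2/π.
So RHS = -∫_0^1 v(x) φ(x) dx = 2/π.
LHS = RHS, so the identity holds for this test φ.
Moreover u is smooth here and v(x) = u'(x) = 1 - 4*x pointwise, so the identity holds for every test function. Hence v is the weak derivative of u.


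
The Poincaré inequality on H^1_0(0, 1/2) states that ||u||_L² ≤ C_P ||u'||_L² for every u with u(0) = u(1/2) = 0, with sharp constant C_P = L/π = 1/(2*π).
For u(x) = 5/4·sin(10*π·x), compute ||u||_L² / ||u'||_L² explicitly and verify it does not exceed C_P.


||u||_L² / ||u'||_L² = 1/(10*π) < C_P = 1/(2*π).

u(x) = 5/4·sin(10*π·x), so u'(x) = 25*π*cos(10*π*x)/2.
Writing u(x) = A·sin(kπx/L) with A = 5/4 and k = 5, use ∫_0^L sin²(kπx/L) dx = L/2 and ∫_0^L cos²(kπx/L) dx = L/2.
u² = 25/16·sin²(10*π·x) and (u')² = 625*π^2/4·cos²(10*π·x), and each of sin², cos² integrates to L/2 = 1/4 over (0, 1/2).
∫_0^1/2 u² dx = 25/64, so ||u||_L² = 5/8.
∫_0^1/2 (u')² dx = 625*π^2/16, so ||u'||_L² = 25*π/4.
Ratio ||u||_L² / ||u'||_L² = 1/(10*π).
Sharp Poincaré constant on H^1_0(0, 1/2) is C_P = L/π = 1/(2*π), achieved by sin(2*π·x).
This is the k = 5 harmonic; the ratio L/(kπ) is strictly less than C_P = L/π, consistent with the sharp inequality ||u||_L² ≤ C_P ||u'||_L².


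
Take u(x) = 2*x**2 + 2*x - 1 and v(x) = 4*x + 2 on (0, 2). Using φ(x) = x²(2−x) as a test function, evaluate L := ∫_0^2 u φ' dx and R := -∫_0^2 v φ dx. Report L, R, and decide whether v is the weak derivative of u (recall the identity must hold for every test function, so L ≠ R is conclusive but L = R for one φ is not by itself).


LHS = -136/15, RHS = -136/15. Yes, v = u' weakly.

u(x) = 2*x**2 + 2*x - 1, classical derivative u'(x) = 4*x + 2.
φ(x) = x²(2−x), so φ'(x) = x*(4 - 3*x).
Note φ(0) = φ(2) = 0, so the boundary term u·φ vanishes.
LHS = ∫_0^2 u(x) φ'(x) dx = ∫_0^2 (-6*x^4 + 2*x^3 + 11*x^2 - 4*x) dx. Term by term:
  ∫_0^2 -6*x^4 dx = -192/5;  ∫_0^2 2*x^3 dx = 8;  ∫_0^2 11*x^2 dx = 88/3;
  ∫_0^2 -4*x dx = -8.
Sum: -192/5 + 8 + 88/3 − 8 = -136/15.
So LHS = -136/15.
∫_0^2 v(x) φ(x) dx = ∫_0^2 (-4*x^4 + 6*x^3 + 4*x^2) dx. Term by term:
  ∫_0^2 -4*x^4 dx = -128/5;  ∫_0^2 6*x^3 dx = 24;  ∫_0^2 4*x^2 dx = 32/3.
Sum: -128/5 + 24 + 32/3 = 136/15.
So RHS = -∫_0^2 v(x) φ(x) dx = -136/15.
LHS = RHS, so the identity holds for this test φ.
Moreover u is smooth here and v(x) = u'(x) = 4*x + 2 pointwise, so the identity holds for every test function. Hence v is the weak derivative of u.


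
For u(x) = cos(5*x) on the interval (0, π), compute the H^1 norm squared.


||u||_{H^1(0,π)}^2 = 13*π

u'(x) = -5*sin(5*x).
Expand u² and (u')² and integrate term by term on (0, π), using: for integers n ≥ 1, ∫_0^π sin²(nx) dx = ∫_0^π cos²(nx) dx = π/2; for n ≠ n', ∫_0^π sin(nx)sin(n'x) dx = ∫_0^π cos(nx)cos(n'x) dx = 0; and by product-to-sum, ∫_0^π sin(nx)cos(n'x) dx = ½∫_0^π [sin((n+n')x) + sin((n−n')x)] dx, which is 0 when n+n' is even and 2n/(n²−n'²) when n+n' is odd (it need not vanish on (0, π)).
  u² squared terms: (1)²·∫cos(5x)² dx = 1·π/2 = π/2.
  So ∫_0^π u² dx = π/2.
  (u')² squared terms: (-5)²·∫sin(5x)² dx = 25·π/2 = 25*π/2.
  So ∫_0^π (u')² dx = 25*π/2.
||u||_{H^1}^2 = (π/2) + (25*π/2) = 13*π.


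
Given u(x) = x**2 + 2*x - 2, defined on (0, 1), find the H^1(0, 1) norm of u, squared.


||u||_{H^1}^2 = 158/15

The H^1 norm (squared) on an interval (0, L) is
  ||u||_{H^1}^2 = ∫_0^L u(x)^2 dx + ∫_0^L u'(x)^2 dx.
Compute u'(x) = 2*x + 2.
Then u(x)^2 = x**4 + 4*x**3 - 8*x + 4 and u'(x)^2 = 4*x**2 + 8*x + 4.
Integrate each monomial from 0 to 1 using ∫_0^1 c·x^n dx = c·1^(n+1)/(n+1):
  ∫_0^1 u(x)^2 dx = ∫_0^1 (x^4 + 4*x^3 - 8*x + 4) dx. Term by term:
    ∫_0^1 x^4 dx = 1/5;  ∫_0^1 4*x^3 dx = 1;  ∫_0^1 -8*x dx = -4;
    ∫_0^1 4 dx = 4.
  Sum: 1/5 + 1 − 4 + 4 = 6/5.
  ∫_0^1 u'(x)^2 dx = ∫_0^1 (4*x^2 + 8*x + 4) dx. Term by term:
    ∫_0^1 4*x^2 dx = 4/3;  ∫_0^1 8*x dx = 4;  ∫_0^1 4 dx = 4.
  Sum: 4/3 + 4 + 4 = 28/3.
Adding: ||u||_{H^1}^2 = 6/5 + 28/3 = 158/15.


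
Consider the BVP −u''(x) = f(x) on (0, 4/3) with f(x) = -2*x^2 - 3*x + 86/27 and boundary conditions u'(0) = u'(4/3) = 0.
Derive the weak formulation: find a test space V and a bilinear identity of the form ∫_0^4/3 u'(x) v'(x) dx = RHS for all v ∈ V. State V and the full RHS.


V = H^1(0, 4/3) (no boundary constraint on v; u is determined up to an additive constant); weak form: ∫_0^4/3 u'v' dx = ∫_0^4/3 (-2*x^2 - 3*x + 86/27) v dx for all v ∈ V.

Multiply both sides by a test function v and integrate from 0 to 4/3:
  ∫_0^4/3 −u''(x) v(x) dx = ∫_0^4/3 f(x) v(x) dx.
Integrate the LHS by parts once:
  ∫_0^4/3 −u'' v dx = −[u'(x) v(x)]_0^4/3 + ∫_0^4/3 u'(x) v'(x) dx.
Thus ∫_0^4/3 u'(x) v'(x) dx = ∫_0^4/3 f(x) v(x) dx + [u'(x) v(x)]_0^4/3.
Choose V so that boundary terms are either known or forced to vanish.
u has homogeneous Neumann: u'(0) = u'(4/3) = 0. So [u' v]_0^4/3 = 0·v(4/3) − 0·v(0) = 0 for any v; take V = H^1(0, 4/3).
Weak formulation: find u (satisfying any essential BC) such that ∫_0^4/3 u'(x) v'(x) dx = ∫_0^4/3 f v dx for all v ∈ V (homogeneous Neumann, so boundary terms vanish).
Substituting f(x) = -2*x^2 - 3*x + 86/27, the right-hand side is ∫_0^4/3 (-2*x^2 - 3*x + 86/27) v dx.
Compatibility check (pure Neumann): taking v ≡ 1 ∈ V gives 0 = ∫_0^4/3 f dx + (0) − (0), i.e. ∫_0^4/3 f dx must equal u'(0) − u'(4/3) = 0. Indeed ∫_0^4/3 (-2*x^2 - 3*x + 86/27) dx = 0, so the data are compatible. The solution is then unique only up to an additive constant (fix it e.g. by requiring ∫_0^4/3 u dx = 0).


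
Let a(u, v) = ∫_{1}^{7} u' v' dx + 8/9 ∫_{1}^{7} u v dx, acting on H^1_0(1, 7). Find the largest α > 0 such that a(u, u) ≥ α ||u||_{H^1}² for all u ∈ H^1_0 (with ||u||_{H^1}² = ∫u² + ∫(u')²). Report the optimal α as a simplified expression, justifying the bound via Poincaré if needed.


α = (π^2 + 32)/(π^2 + 36)

Coercivity of a(·,·) on H^1_0(1, 7) means a(u, u) ≥ α ||u||_{H^1}² for every u ∈ H^1_0.
The interval has length L = 6, and Poincaré/coercivity depend only on L. Here a(u, u) = ∫(u')² + (8/9)·∫u².
Here 0 < c = 8/9 < 1. The condition a(u,u) ≥ α||u||_{H^1}² reads (1−α)∫(u')² ≥ (α−c)∫u². Any admissible α is ≤ 1 (rapidly oscillating u have ∫u²/∫(u')² → 0), and α = 1 would force 0 ≥ (1−c)∫u², impossible since c < 1; so 1−α > 0. By the sharp Poincaré inequality on H^1_0 of an interval of length L, ∫(u')² ≥ (π/L)²∫u² with equality for the first sine mode sin(π(x−x₀)/L) (x₀ the left endpoint), so the inequality holds for all u iff (1−α)(π/L)² ≥ α − c, i.e. α ≤ ((π/L)² + c)/((π/L)² + 1) = (1 + c(L/π)²)/(1 + (L/π)²). With (π/L)² = π^2/36 and c = 8/9, the largest admissible constant is α = ((π/L)² + c)/((π/L)² + 1).
Simplifying, α = (π^2 + 32)/(π^2 + 36).


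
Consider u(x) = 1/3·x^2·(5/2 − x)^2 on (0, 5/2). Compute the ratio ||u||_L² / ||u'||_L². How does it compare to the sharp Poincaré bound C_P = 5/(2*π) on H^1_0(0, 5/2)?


||u||_L² / ||u'||_L² = 5*sqrt(3)/12 < C_P = 5/(2*π).

u(x) = 1/3·x^2·(5/2 − x)^2, so u'(x) = x*(2*x - 5)*(4*x - 5)/6.
u(x) = 1/3·x^2·(5/2 − x)^2 vanishes at x = 0 and x = 5/2, so u ∈ H^1_0(0, 5/2). Differentiate via the product rule and integrate the resulting polynomials term by term.
  ∫_0^5/2 u² dx = ∫_0^5/2 (x^8/9 - 10*x^7/9 + 25*x^6/6 - 125*x^5/18 + 625*x^4/144) dx. Term by term:
    ∫_0^5/2 x^8/9 dx = 1953125/41472;  ∫_0^5/2 -10*x^7/9 dx = -1953125/9216;  ∫_0^5/2 25*x^6/6 dx = 1953125/5376;
    ∫_0^5/2 -125*x^5/18 dx = -1953125/6912;  ∫_0^5/2 625*x^4/144 dx = 390625/4608.
  Sum: 1953125/41472 − 1953125/9216 + 1953125/5376 − 1953125/6912 + 390625/4608 = 390625/580608.
  ∫_0^5/2 (u')² dx = ∫_0^5/2 (16*x^6/9 - 40*x^5/3 + 325*x^4/9 - 125*x^3/3 + 625*x^2/36) dx. Term by term:
    ∫_0^5/2 16*x^6/9 dx = 78125/504;  ∫_0^5/2 -40*x^5/3 dx = -78125/144;  ∫_0^5/2 325*x^4/9 dx = 203125/288;
    ∫_0^5/2 -125*x^3/3 dx = -78125/192;  ∫_0^5/2 625*x^2/36 dx = 78125/864.
  Sum: 78125/504 − 78125/144 + 203125/288 − 78125/192 + 78125/864 = 15625/12096.
∫_0^5/2 u² dx = 390625/580608, so ||u||_L² = 625*sqrt(7)/2016.
∫_0^5/2 (u')² dx = 15625/12096, so ||u'||_L² = 125*sqrt(21)/504.
Ratio ||u||_L² / ||u'||_L² = 5*sqrt(3)/12.
Sharp Poincaré constant on H^1_0(0, 5/2) is C_P = L/π = 5/(2*π), achieved by sin(2*π/5·x).
A polynomial bump cannot attain the sharp Poincaré constant (only the first sine eigenfunction does), so the ratio is strictly less than C_P, consistent with ||u||_L² ≤ C_P ||u'||_L².


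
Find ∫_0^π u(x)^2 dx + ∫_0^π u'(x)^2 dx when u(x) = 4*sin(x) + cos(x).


||u||_{H^1(0,π)}^2 = 17*π

u'(x) = -sin(x) + 4*cos(x).
Expand u² and (u')² and integrate term by term on (0, π), using: for integers n ≥ 1, ∫_0^π sin²(nx) dx = ∫_0^π cos²(nx) dx = π/2; for n ≠ n', ∫_0^π sin(nx)sin(n'x) dx = ∫_0^π cos(nx)cos(n'x) dx = 0; and by product-to-sum, ∫_0^π sin(nx)cos(n'x) dx = ½∫_0^π [sin((n+n')x) + sin((n−n')x)] dx, which is 0 when n+n' is even and 2n/(n²−n'²) when n+n' is odd (it need not vanish on (0, π)).
  u² squared terms: (4)²·∫sin(x)² dx = 16·π/2 = 8*π;  (1)²·∫cos(x)² dx = 1·π/2 = π/2.
  u² cross terms: 2·(4)·(1)·∫sin(x)·cos(x) dx = 8·(0) = 0.
  So ∫_0^π u² dx = 8*π + π/2 + 0 = 17*π/2.
  (u')² squared terms: (-1)²·∫sin(x)² dx = 1·π/2 = π/2;  (4)²·∫cos(x)² dx = 16·π/2 = 8*π.
  (u')² cross terms: 2·(-1)·(4)·∫sin(x)·cos(x) dx = -8·(0) = 0.
  So ∫_0^π (u')² dx = π/2 + 8*π + 0 = 17*π/2.
||u||_{H^1}^2 = (17*π/2) + (17*π/2) = 17*π.


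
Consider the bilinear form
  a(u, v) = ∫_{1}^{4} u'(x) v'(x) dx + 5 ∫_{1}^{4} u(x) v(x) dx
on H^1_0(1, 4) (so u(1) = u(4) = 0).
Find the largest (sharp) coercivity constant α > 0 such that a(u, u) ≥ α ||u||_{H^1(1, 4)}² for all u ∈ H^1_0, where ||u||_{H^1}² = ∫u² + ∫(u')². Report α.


α = 1

Coercivity of a(·,·) on H^1_0(1, 4) means a(u, u) ≥ α ||u||_{H^1}² for every u ∈ H^1_0.
The interval has length L = 3, and Poincaré/coercivity depend only on L. Here a(u, u) = ∫(u')² + (5)·∫u².
Here c = 5 ≥ 1, so a(u,u) = ∫(u')² + c∫u² ≥ ∫(u')² + ∫u² = ||u||_{H^1}², i.e. α = 1 works. No larger α is possible: a(u,u) ≥ α||u||_{H^1}² means (1−α)∫(u')² ≥ (α−c)∫u², and for the modes u_n = sin(nπ(x−x₀)/L) (x₀ the left endpoint) one has ∫u_n²/∫(u_n')² = (L/(nπ))² → 0, so a(u_n,u_n)/||u_n||_{H^1}² → 1. Hence the optimal constant is α = 1.
Therefore α = 1.


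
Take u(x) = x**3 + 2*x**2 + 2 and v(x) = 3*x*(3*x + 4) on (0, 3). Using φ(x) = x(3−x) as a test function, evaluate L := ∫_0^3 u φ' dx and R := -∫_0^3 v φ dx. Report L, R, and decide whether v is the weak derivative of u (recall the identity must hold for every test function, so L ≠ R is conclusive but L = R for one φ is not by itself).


LHS = -1269/20, RHS = -3807/20. No, v is not the weak derivative of u.

u(x) = x**3 + 2*x**2 + 2, classical derivative u'(x) = 3*x**2 + 4*x.
φ(x) = x(3−x), so φ'(x) = 3 - 2*x.
Note φ(0) = φ(3) = 0, so the boundary term u·φ vanishes.
LHS = ∫_0^3 u(x) φ'(x) dx = ∫_0^3 (-2*x^4 - x^3 + 6*x^2 - 4*x + 6) dx. Term by term:
  ∫_0^3 -2*x^4 dx = -486/5;  ∫_0^3 -x^3 dx = -81/4;  ∫_0^3 6*x^2 dx = 54;
  ∫_0^3 -4*x dx = -18;  ∫_0^3 6 dx = 18.
Sum: -486/5 − 81/4 + 54 − 18 + 18 = -1269/20.
So LHS = -1269/20.
∫_0^3 v(x) φ(x) dx = ∫_0^3 (-9*x^4 + 15*x^3 + 36*x^2) dx. Term by term:
  ∫_0^3 -9*x^4 dx = -2187/5;  ∫_0^3 15*x^3 dx = 1215/4;  ∫_0^3 36*x^2 dx = 324.
Sum: -2187/5 + 1215/4 + 324 = 3807/20.
So RHS = -∫_0^3 v(x) φ(x) dx = -3807/20.
LHS − RHS = 1269/10 ≠ 0, so the identity fails.
(For a valid weak derivative the identity must hold for EVERY test function, in particular this one. The failure shows v is NOT the weak derivative of u.)
Correct weak derivative would be u'(x) = 3*x**2 + 4*x.


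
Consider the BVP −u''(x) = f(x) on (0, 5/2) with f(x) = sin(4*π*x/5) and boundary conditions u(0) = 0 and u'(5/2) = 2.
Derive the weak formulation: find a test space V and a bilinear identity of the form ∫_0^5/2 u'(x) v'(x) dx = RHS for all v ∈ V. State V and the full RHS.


V = {v ∈ H^1(0, 5/2) : v(0) = 0} (test functions vanish at x = 0 where u is specified); weak form: ∫_0^5/2 u'v' dx = ∫_0^5/2 (sin(4*π*x/5)) v dx + 2·v(5/2) for all v ∈ V.

Multiply both sides by a test function v and integrate from 0 to 5/2:
  ∫_0^5/2 −u''(x) v(x) dx = ∫_0^5/2 f(x) v(x) dx.
Integrate the LHS by parts once:
  ∫_0^5/2 −u'' v dx = −[u'(x) v(x)]_0^5/2 + ∫_0^5/2 u'(x) v'(x) dx.
Thus ∫_0^5/2 u'(x) v'(x) dx = ∫_0^5/2 f(x) v(x) dx + [u'(x) v(x)]_0^5/2.
Choose V so that boundary terms are either known or forced to vanish.
Mixed BC: u(0) = 0 (Dirichlet) and u'(5/2) = 2 (Neumann). Define V = {v ∈ H^1(0, 5/2) : v(0) = 0}. Then [u' v]_0^5/2 = u'(5/2)·v(5/2) − u'(0)·0 = 2·v(5/2).
Weak formulation: find u (satisfying any essential BC) such that ∫_0^5/2 u'(x) v'(x) dx = ∫_0^5/2 f v dx + 2·v(5/2) for all v ∈ V (Dirichlet at 0 absorbed into V; Neumann datum at x = 5/2 contributes the boundary term).
Substituting f(x) = sin(4*π*x/5), the right-hand side is ∫_0^5/2 (sin(4*π*x/5)) v dx + 2·v(5/2).


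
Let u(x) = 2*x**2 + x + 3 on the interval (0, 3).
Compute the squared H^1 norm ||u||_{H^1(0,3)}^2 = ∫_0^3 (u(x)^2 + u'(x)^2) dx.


||u||_{H^1}^2 = 3147/5

The H^1 norm (squared) on an interval (0, L) is
  ||u||_{H^1}^2 = ∫_0^L u(x)^2 dx + ∫_0^L u'(x)^2 dx.
Compute u'(x) = 4*x + 1.
Then u(x)^2 = 4*x**4 + 4*x**3 + 13*x**2 + 6*x + 9 and u'(x)^2 = 16*x**2 + 8*x + 1.
Integrate each monomial from 0 to 3 using ∫_0^3 c·x^n dx = c·3^(n+1)/(n+1):
  ∫_0^3 u(x)^2 dx = ∫_0^3 (4*x^4 + 4*x^3 + 13*x^2 + 6*x + 9) dx. Term by term:
    ∫_0^3 4*x^4 dx = 972/5;  ∫_0^3 4*x^3 dx = 81;  ∫_0^3 13*x^2 dx = 117;
    ∫_0^3 6*x dx = 27;  ∫_0^3 9 dx = 27.
  Sum: 972/5 + 81 + 117 + 27 + 27 = 2232/5.
  ∫_0^3 u'(x)^2 dx = ∫_0^3 (16*x^2 + 8*x + 1) dx. Term by term:
    ∫_0^3 16*x^2 dx = 144;  ∫_0^3 8*x dx = 36;  ∫_0^3 1 dx = 3.
  Sum: 144 + 36 + 3 = 183.
Adding: ||u||_{H^1}^2 = 2232/5 + 183 = 3147/5.


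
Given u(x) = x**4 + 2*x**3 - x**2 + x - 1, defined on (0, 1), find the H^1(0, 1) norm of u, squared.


||u||_{H^1}^2 = 4814/315

The H^1 norm (squared) on an interval (0, L) is
  ||u||_{H^1}^2 = ∫_0^L u(x)^2 dx + ∫_0^L u'(x)^2 dx.
Compute u'(x) = 4*x**3 + 6*x**2 - 2*x + 1.
Then u(x)^2 = x**8 + 4*x**7 + 2*x**6 - 2*x**5 + 3*x**4 - 6*x**3 + 3*x**2 - 2*x + 1 and u'(x)^2 = 16*x**6 + 48*x**5 + 20*x**4 - 16*x**3 + 16*x**2 - 4*x + 1.
Integrate each monomial from 0 to 1 using ∫_0^1 c·x^n dx = c·1^(n+1)/(n+1):
  ∫_0^1 u(x)^2 dx = ∫_0^1 (x^8 + 4*x^7 + 2*x^6 - 2*x^5 + 3*x^4 - 6*x^3 + 3*x^2 - 2*x + 1) dx. Term by term:
    ∫_0^1 x^8 dx = 1/9;  ∫_0^1 4*x^7 dx = 1/2;  ∫_0^1 2*x^6 dx = 2/7;
    ∫_0^1 -2*x^5 dx = -1/3;  ∫_0^1 3*x^4 dx = 3/5;  ∫_0^1 -6*x^3 dx = -3/2;
    ∫_0^1 3*x^2 dx = 1;  ∫_0^1 -2*x dx = -1;  ∫_0^1 1 dx = 1.
  Sum: 1/9 + 1/2 + 2/7 − 1/3 + 3/5 − 3/2 + 1 − 1 + 1 = 209/315.
  ∫_0^1 u'(x)^2 dx = ∫_0^1 (16*x^6 + 48*x^5 + 20*x^4 - 16*x^3 + 16*x^2 - 4*x + 1) dx. Term by term:
    ∫_0^1 16*x^6 dx = 16/7;  ∫_0^1 48*x^5 dx = 8;  ∫_0^1 20*x^4 dx = 4;
    ∫_0^1 -16*x^3 dx = -4;  ∫_0^1 16*x^2 dx = 16/3;  ∫_0^1 -4*x dx = -2;
    ∫_0^1 1 dx = 1.
  Sum: 16/7 + 8 + 4 − 4 + 16/3 − 2 + 1 = 307/21.
Adding: ||u||_{H^1}^2 = 209/315 + 307/21 = 4814/315.


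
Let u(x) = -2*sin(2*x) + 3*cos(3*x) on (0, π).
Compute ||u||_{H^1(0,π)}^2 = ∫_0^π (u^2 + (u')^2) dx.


||u||_{H^1(0,π)}^2 = 96 + 55*π

u'(x) = -9*sin(3*x) - 4*cos(2*x).
Expand u² and (u')² and integrate term by term on (0, π), using: for integers n ≥ 1, ∫_0^π sin²(nx) dx = ∫_0^π cos²(nx) dx = π/2; for n ≠ n', ∫_0^π sin(nx)sin(n'x) dx = ∫_0^π cos(nx)cos(n'x) dx = 0; and by product-to-sum, ∫_0^π sin(nx)cos(n'x) dx = ½∫_0^π [sin((n+n')x) + sin((n−n')x)] dx, which is 0 when n+n' is even and 2n/(n²−n'²) when n+n' is odd (it need not vanish on (0, π)).
  u² squared terms: (-2)²·∫sin(2x)² dx = 4·π/2 = 2*π;  (3)²·∫cos(3x)² dx = 9·π/2 = 9*π/2.
  u² cross terms: 2·(-2)·(3)·∫sin(2x)·cos(3x) dx = -12·(-4/5) = 48/5.
  So ∫_0^π u² dx = 2*π + 9*π/2 + 48/5 = 48/5 + 13*π/2.
  (u')² squared terms: (-9)²·∫sin(3x)² dx = 81·π/2 = 81*π/2;  (-4)²·∫cos(2x)² dx = 16·π/2 = 8*π.
  (u')² cross terms: 2·(-9)·(-4)·∫sin(3x)·cos(2x) dx = 72·(6/5) = 432/5.
  So ∫_0^π (u')² dx = 81*π/2 + 8*π + 432/5 = 432/5 + 97*π/2.
||u||_{H^1}^2 = (48/5 + 13*π/2) + (432/5 + 97*π/2) = 96 + 55*π.


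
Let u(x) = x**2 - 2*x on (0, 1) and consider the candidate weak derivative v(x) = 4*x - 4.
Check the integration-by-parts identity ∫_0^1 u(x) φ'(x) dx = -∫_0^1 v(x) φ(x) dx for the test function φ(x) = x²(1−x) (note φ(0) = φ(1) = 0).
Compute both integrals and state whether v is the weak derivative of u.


LHS = 1/15, RHS = 2/15. No, v is not the weak derivative of u.

u(x) = x**2 - 2*x, classical derivative u'(x) = 2*x - 2.
φ(x) = x²(1−x), so φ'(x) = x*(2 - 3*x).
Note φ(0) = φ(1) = 0, so the boundary term u·φ vanishes.
LHS = ∫_0^1 u(x) φ'(x) dx = ∫_0^1 (-3*x^4 + 8*x^3 - 4*x^2) dx. Term by term:
  ∫_0^1 -3*x^4 dx = -3/5;  ∫_0^1 8*x^3 dx = 2;  ∫_0^1 -4*x^2 dx = -4/3.
Sum: -3/5 + 2 − 4/3 = 1/15.
So LHS = 1/15.
∫_0^1 v(x) φ(x) dx = ∫_0^1 (-4*x^4 + 8*x^3 - 4*x^2) dx. Term by term:
  ∫_0^1 -4*x^4 dx = -4/5;  ∫_0^1 8*x^3 dx = 2;  ∫_0^1 -4*x^2 dx = -4/3.
Sum: -4/5 + 2 − 4/3 = -2/15.
So RHS = -∫_0^1 v(x) φ(x) dx = 2/15.
LHS − RHS = -1/15 ≠ 0, so the identity fails.
(For a valid weak derivative the identity must hold for EVERY test function, in particular this one. The failure shows v is NOT the weak derivative of u.)
Correct weak derivative would be u'(x) = 2*x - 2.


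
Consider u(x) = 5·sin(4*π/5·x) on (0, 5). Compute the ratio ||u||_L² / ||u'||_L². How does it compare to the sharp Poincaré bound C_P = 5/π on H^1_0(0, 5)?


||u||_L² / ||u'||_L² = 5/(4*π) < C_P = 5/π.

u(x) = 5·sin(4*π/5·x), so u'(x) = 4*π*cos(4*π*x/5).
Writing u(x) = A·sin(kπx/L) with A = 5 and k = 4, use ∫_0^L sin²(kπx/L) dx = L/2 and ∫_0^L cos²(kπx/L) dx = L/2.
u² = 25·sin²(4*π/5·x) and (u')² = 16*π^2·cos²(4*π/5·x), and each of sin², cos² integrates to L/2 = 5/2 over (0, 5).
∫_0^5 u² dx = 125/2, so ||u||_L² = 5*sqrt(10)/2.
∫_0^5 (u')² dx = 40*π^2, so ||u'||_L² = 2*sqrt(10)*π.
Ratio ||u||_L² / ||u'||_L² = 5/(4*π).
Sharp Poincaré constant on H^1_0(0, 5) is C_P = L/π = 5/π, achieved by sin(π/5·x).
This is the k = 4 harmonic; the ratio L/(kπ) is strictly less than C_P = L/π, consistent with the sharp inequality ||u||_L² ≤ C_P ||u'||_L².


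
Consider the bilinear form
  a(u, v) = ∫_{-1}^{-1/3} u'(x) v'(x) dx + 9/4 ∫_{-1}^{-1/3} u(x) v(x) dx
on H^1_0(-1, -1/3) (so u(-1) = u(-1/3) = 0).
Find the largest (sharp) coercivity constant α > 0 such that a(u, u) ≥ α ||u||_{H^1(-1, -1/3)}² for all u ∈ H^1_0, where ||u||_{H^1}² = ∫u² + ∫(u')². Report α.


α = 1

Coercivity of a(·,·) on H^1_0(-1, -1/3) means a(u, u) ≥ α ||u||_{H^1}² for every u ∈ H^1_0.
The interval has length L = 2/3, and Poincaré/coercivity depend only on L. Here a(u, u) = ∫(u')² + (9/4)·∫u².
Here c = 9/4 ≥ 1, so a(u,u) = ∫(u')² + c∫u² ≥ ∫(u')² + ∫u² = ||u||_{H^1}², i.e. α = 1 works. No larger α is possible: a(u,u) ≥ α||u||_{H^1}² means (1−α)∫(u')² ≥ (α−c)∫u², and for the modes u_n = sin(nπ(x−x₀)/L) (x₀ the left endpoint) one has ∫u_n²/∫(u_n')² = (L/(nπ))² → 0, so a(u_n,u_n)/||u_n||_{H^1}² → 1. Hence the optimal constant is α = 1.
Therefore α = 1.


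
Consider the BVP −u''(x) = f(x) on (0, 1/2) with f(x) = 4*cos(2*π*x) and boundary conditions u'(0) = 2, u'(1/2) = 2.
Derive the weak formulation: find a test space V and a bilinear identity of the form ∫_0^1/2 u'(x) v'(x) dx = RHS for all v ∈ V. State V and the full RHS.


V = H^1(0, 1/2) (v unrestricted at boundary; u is determined up to an additive constant); weak form: ∫_0^1/2 u'v' dx = ∫_0^1/2 (4*cos(2*π*x)) v dx + 2·v(1/2) − 2·v(0) for all v ∈ V.

Multiply both sides by a test function v and integrate from 0 to 1/2:
  ∫_0^1/2 −u''(x) v(x) dx = ∫_0^1/2 f(x) v(x) dx.
Integrate the LHS by parts once:
  ∫_0^1/2 −u'' v dx = −[u'(x) v(x)]_0^1/2 + ∫_0^1/2 u'(x) v'(x) dx.
Thus ∫_0^1/2 u'(x) v'(x) dx = ∫_0^1/2 f(x) v(x) dx + [u'(x) v(x)]_0^1/2.
Choose V so that boundary terms are either known or forced to vanish.
u has inhomogeneous Neumann u'(0) = 2, u'(1/2) = 2. [u' v]_0^1/2 = (2)·v(1/2) − (2)·v(0) = 2·v(1/2) − 2·v(0). Take V = H^1(0, 1/2); boundary term becomes part of RHS.
Weak formulation: find u (satisfying any essential BC) such that ∫_0^1/2 u'(x) v'(x) dx = ∫_0^1/2 f v dx + 2·v(1/2) − 2·v(0) for all v ∈ V (Neumann data are natural BCs: they enter the RHS as boundary terms).
Substituting f(x) = 4*cos(2*π*x), the right-hand side is ∫_0^1/2 (4*cos(2*π*x)) v dx + 2·v(1/2) − 2·v(0).
Compatibility check (pure Neumann): taking v ≡ 1 ∈ V gives 0 = ∫_0^1/2 f dx + (2) − (2), i.e. ∫_0^1/2 f dx must equal u'(0) − u'(1/2) = 0. Indeed ∫_0^1/2 (4*cos(2*π*x)) dx = 0, so the data are compatible. The solution is then unique only up to an additive constant (fix it e.g. by requiring ∫_0^1/2 u dx = 0).


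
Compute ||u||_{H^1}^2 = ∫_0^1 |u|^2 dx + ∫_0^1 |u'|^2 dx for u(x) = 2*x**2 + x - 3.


||u||_{H^1}^2 = 217/15

The H^1 norm (squared) on an interval (0, L) is
  ||u||_{H^1}^2 = ∫_0^L u(x)^2 dx + ∫_0^L u'(x)^2 dx.
Compute u'(x) = 4*x + 1.
Then u(x)^2 = 4*x**4 + 4*x**3 - 11*x**2 - 6*x + 9 and u'(x)^2 = 16*x**2 + 8*x + 1.
Integrate each monomial from 0 to 1 using ∫_0^1 c·x^n dx = c·1^(n+1)/(n+1):
  ∫_0^1 u(x)^2 dx = ∫_0^1 (4*x^4 + 4*x^3 - 11*x^2 - 6*x + 9) dx. Term by term:
    ∫_0^1 4*x^4 dx = 4/5;  ∫_0^1 4*x^3 dx = 1;  ∫_0^1 -11*x^2 dx = -11/3;
    ∫_0^1 -6*x dx = -3;  ∫_0^1 9 dx = 9.
  Sum: 4/5 + 1 − 11/3 − 3 + 9 = 62/15.
  ∫_0^1 u'(x)^2 dx = ∫_0^1 (16*x^2 + 8*x + 1) dx. Term by term:
    ∫_0^1 16*x^2 dx = 16/3;  ∫_0^1 8*x dx = 4;  ∫_0^1 1 dx = 1.
  Sum: 16/3 + 4 + 1 = 31/3.
Adding: ||u||_{H^1}^2 = 62/15 + 31/3 = 217/15.


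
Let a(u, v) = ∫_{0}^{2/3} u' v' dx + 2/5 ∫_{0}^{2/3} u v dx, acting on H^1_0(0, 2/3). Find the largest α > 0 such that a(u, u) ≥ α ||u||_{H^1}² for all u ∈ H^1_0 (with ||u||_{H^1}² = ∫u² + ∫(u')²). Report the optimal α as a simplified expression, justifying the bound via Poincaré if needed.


α = (8 + 45*π^2)/(5*(4 + 9*π^2))

Coercivity of a(·,·) on H^1_0(0, 2/3) means a(u, u) ≥ α ||u||_{H^1}² for every u ∈ H^1_0.
The interval has length L = 2/3, and Poincaré/coercivity depend only on L. Here a(u, u) = ∫(u')² + (2/5)·∫u².
Here 0 < c = 2/5 < 1. The condition a(u,u) ≥ α||u||_{H^1}² reads (1−α)∫(u')² ≥ (α−c)∫u². Any admissible α is ≤ 1 (rapidly oscillating u have ∫u²/∫(u')² → 0), and α = 1 would force 0 ≥ (1−c)∫u², impossible since c < 1; so 1−α > 0. By the sharp Poincaré inequality on H^1_0 of an interval of length L, ∫(u')² ≥ (π/L)²∫u² with equality for the first sine mode sin(π(x−x₀)/L) (x₀ the left endpoint), so the inequality holds for all u iff (1−α)(π/L)² ≥ α − c, i.e. α ≤ ((π/L)² + c)/((π/L)² + 1) = (1 + c(L/π)²)/(1 + (L/π)²). With (π/L)² = 9*π^2/4 and c = 2/5, the largest admissible constant is α = ((π/L)² + c)/((π/L)² + 1).
Simplifying, α = (8 + 45*π^2)/(5*(4 + 9*π^2)).


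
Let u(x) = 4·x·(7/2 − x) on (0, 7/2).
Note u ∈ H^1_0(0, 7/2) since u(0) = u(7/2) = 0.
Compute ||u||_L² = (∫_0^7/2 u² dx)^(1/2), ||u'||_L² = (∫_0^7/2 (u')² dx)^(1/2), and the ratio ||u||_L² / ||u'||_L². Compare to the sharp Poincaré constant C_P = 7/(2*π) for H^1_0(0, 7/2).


||u||_L² / ||u'||_L² = 7*sqrt(10)/20 < C_P = 7/(2*π).

u(x) = 4·x·(7/2 − x), so u'(x) = 14 - 8*x.
u(x) = 4·x·(7/2 − x) vanishes at x = 0 and x = 7/2, so u ∈ H^1_0(0, 7/2). Differentiate via the product rule and integrate the resulting polynomials term by term.
  ∫_0^7/2 u² dx = ∫_0^7/2 (16*x^4 - 112*x^3 + 196*x^2) dx. Term by term:
    ∫_0^7/2 16*x^4 dx = 16807/10;  ∫_0^7/2 -112*x^3 dx = -16807/4;  ∫_0^7/2 196*x^2 dx = 16807/6.
  Sum: 16807/10 − 16807/4 + 16807/6 = 16807/60.
  ∫_0^7/2 (u')² dx = ∫_0^7/2 (64*x^2 - 224*x + 196) dx. Term by term:
    ∫_0^7/2 64*x^2 dx = 2744/3;  ∫_0^7/2 -224*x dx = -1372;  ∫_0^7/2 196 dx = 686.
  Sum: 2744/3 − 1372 + 686 = 686/3.
∫_0^7/2 u² dx = 16807/60, so ||u||_L² = 49*sqrt(105)/30.
∫_0^7/2 (u')² dx = 686/3, so ||u'||_L² = 7*sqrt(42)/3.
Ratio ||u||_L² / ||u'||_L² = 7*sqrt(10)/20.
Sharp Poincaré constant on H^1_0(0, 7/2) is C_P = L/π = 7/(2*π), achieved by sin(2*π/7·x).
A polynomial bump cannot attain the sharp Poincaré constant (only the first sine eigenfunction does), so the ratio is strictly less than C_P, consistent with ||u||_L² ≤ C_P ||u'||_L².


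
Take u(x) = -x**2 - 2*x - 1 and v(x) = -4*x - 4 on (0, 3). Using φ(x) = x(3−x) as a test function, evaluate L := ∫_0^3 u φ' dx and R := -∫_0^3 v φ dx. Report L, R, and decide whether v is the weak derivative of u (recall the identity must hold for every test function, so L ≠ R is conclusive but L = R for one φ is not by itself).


LHS = 45/2, RHS = 45. No, v is not the weak derivative of u.

u(x) = -x**2 - 2*x - 1, classical derivative u'(x) = -2*x - 2.
φ(x) = x(3−x), so φ'(x) = 3 - 2*x.
Note φ(0) = φ(3) = 0, so the boundary term u·φ vanishes.
LHS = ∫_0^3 u(x) φ'(x) dx = ∫_0^3 (2*x^3 + x^2 - 4*x - 3) dx. Term by term:
  ∫_0^3 2*x^3 dx = 81/2;  ∫_0^3 x^2 dx = 9;  ∫_0^3 -4*x dx = -18;
  ∫_0^3 -3 dx = -9.
Sum: 81/2 + 9 − 18 − 9 = 45/2.
So LHS = 45/2.
∫_0^3 v(x) φ(x) dx = ∫_0^3 (4*x^3 - 8*x^2 - 12*x) dx. Term by term:
  ∫_0^3 4*x^3 dx = 81;  ∫_0^3 -8*x^2 dx = -72;  ∫_0^3 -12*x dx = -54.
Sum: 81 − 72 − 54 = -45.
So RHS = -∫_0^3 v(x) φ(x) dx = 45.
LHS − RHS = -45/2 ≠ 0, so the identity fails.
(For a valid weak derivative the identity must hold for EVERY test function, in particular this one. The failure shows v is NOT the weak derivative of u.)
Correct weak derivative would be u'(x) = -2*x - 2.


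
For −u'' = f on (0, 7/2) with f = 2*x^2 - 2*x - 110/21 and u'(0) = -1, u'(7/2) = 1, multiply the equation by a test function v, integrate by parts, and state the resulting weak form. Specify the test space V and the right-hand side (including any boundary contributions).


V = H^1(0, 7/2) (v unrestricted at boundary; u is determined up to an additive constant); weak form: ∫_0^7/2 u'v' dx = ∫_0^7/2 (2*x^2 - 2*x - 110/21) v dx + v(7/2) + v(0) for all v ∈ V.

Multiply both sides by a test function v and integrate from 0 to 7/2:
  ∫_0^7/2 −u''(x) v(x) dx = ∫_0^7/2 f(x) v(x) dx.
Integrate the LHS by parts once:
  ∫_0^7/2 −u'' v dx = −[u'(x) v(x)]_0^7/2 + ∫_0^7/2 u'(x) v'(x) dx.
Thus ∫_0^7/2 u'(x) v'(x) dx = ∫_0^7/2 f(x) v(x) dx + [u'(x) v(x)]_0^7/2.
Choose V so that boundary terms are either known or forced to vanish.
u has inhomogeneous Neumann u'(0) = -1, u'(7/2) = 1. [u' v]_0^7/2 = (1)·v(7/2) − (-1)·v(0) = v(7/2) + v(0). Take V = H^1(0, 7/2); boundary term becomes part of RHS.
Weak formulation: find u (satisfying any essential BC) such that ∫_0^7/2 u'(x) v'(x) dx = ∫_0^7/2 f v dx + v(7/2) + v(0) for all v ∈ V (Neumann data are natural BCs: they enter the RHS as boundary terms).
Substituting f(x) = 2*x^2 - 2*x - 110/21, the right-hand side is ∫_0^7/2 (2*x^2 - 2*x - 110/21) v dx + v(7/2) + v(0).
Compatibility check (pure Neumann): taking v ≡ 1 ∈ V gives 0 = ∫_0^7/2 f dx + (1) − (-1), i.e. ∫_0^7/2 f dx must equal u'(0) − u'(7/2) = -2. Indeed ∫_0^7/2 (2*x^2 - 2*x - 110/21) dx = -2, so the data are compatible. The solution is then unique only up to an additive constant (fix it e.g. by requiring ∫_0^7/2 u dx = 0).
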